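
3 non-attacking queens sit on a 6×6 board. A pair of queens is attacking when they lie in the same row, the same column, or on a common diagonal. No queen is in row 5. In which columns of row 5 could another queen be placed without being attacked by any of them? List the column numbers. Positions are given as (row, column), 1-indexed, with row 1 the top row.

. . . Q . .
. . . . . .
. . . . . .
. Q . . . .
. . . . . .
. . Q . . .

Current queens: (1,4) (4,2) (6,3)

columns 5, 6

(1,4) attacks row 5 at column 4.
(4,2) attacks row 5 at column 2 and diagonals 1, 3.
(6,3) attacks row 5 at column 3 and diagonals 2, 4.
Attacked columns: {1, 2, 3, 4}. Safe: {5, 6}.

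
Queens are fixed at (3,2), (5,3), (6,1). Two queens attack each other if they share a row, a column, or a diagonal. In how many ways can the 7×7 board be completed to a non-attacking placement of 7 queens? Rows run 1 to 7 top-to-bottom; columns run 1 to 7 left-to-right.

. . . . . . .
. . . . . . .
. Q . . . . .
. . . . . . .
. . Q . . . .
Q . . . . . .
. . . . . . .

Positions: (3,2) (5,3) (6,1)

1

Branch on row 1: col 5 → 1.
Sum: 1 = 1.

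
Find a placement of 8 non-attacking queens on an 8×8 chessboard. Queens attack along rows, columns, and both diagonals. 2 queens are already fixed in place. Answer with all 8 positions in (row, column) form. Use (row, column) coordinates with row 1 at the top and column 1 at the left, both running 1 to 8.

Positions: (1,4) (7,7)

(1,4) (2,1) (3,5) (4,8) (5,6) (6,3) (7,7) (8,2)

Row 2: attacked by (1,4)→{3,4,5}; (7,7)→{2,7}. Safe: 1, 6, 8. Place at column 1.
Row 3: attacked by (1,4)→{2,4,6}; (2,1)→{1,2}; (7,7)→{3,7}. Safe: 5, 8. Place at column 5.
Row 4: attacked by (1,4)→{1,4,7}; (2,1)→{1,3}; (3,5)→{4,5,6}; (7,7)→{4,7}. Safe: 2, 8. Place at column 8.
Row 5: attacked by (1,4)→{4,8}; (2,1)→{1,4}; (3,5)→{3,5,7}; (4,8)→{7,8}; (7,7)→{5,7}. Safe: 2, 6. Place at column 6.
Row 6: attacked by (1,4)→{4}; (2,1)→{1,5}; (3,5)→{2,5,8}; (4,8)→{6,8}; (5,6)→{5,6,7}; (7,7)→{6,7,8}. Safe: 3. Place at column 3.
Row 8: attacked by (1,4)→{4}; (2,1)→{1,7}; (3,5)→{5}; (4,8)→{4,8}; (5,6)→{3,6}; (6,3)→{1,3,5}; (7,7)→{6,7,8}. Safe: 2. Place at column 2.
Columns [4, 1, 5, 8, 6, 3, 7, 2], r−c [-3, 1, -2, -4, -1, 3, 0, 6], r+c [5, 3, 8, 12, 11, 9, 14, 10] are all distinct, so no two queens attack.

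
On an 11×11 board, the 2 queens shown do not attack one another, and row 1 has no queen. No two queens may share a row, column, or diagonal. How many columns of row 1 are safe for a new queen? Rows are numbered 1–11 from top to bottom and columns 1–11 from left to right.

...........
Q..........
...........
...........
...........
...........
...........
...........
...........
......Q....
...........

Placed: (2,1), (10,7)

8

(2,1) attacks row 1 at column 1 and diagonals 2.
(10,7) attacks row 1 at column 7.
Attacked columns: {1, 2, 7}. Safe: {3, 4, 5, 6, 8, 9, 10, 11}.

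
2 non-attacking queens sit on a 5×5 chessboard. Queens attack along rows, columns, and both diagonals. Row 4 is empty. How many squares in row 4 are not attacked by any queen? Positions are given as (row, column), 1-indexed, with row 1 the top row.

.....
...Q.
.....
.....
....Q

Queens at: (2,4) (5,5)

(2,4) attacks row 4 at column 4 and diagonals 2.
(5,5) attacks row 4 at column 5 and diagonals 4.
Attacked columns: {2, 4, 5}. Safe: {1, 3}.

2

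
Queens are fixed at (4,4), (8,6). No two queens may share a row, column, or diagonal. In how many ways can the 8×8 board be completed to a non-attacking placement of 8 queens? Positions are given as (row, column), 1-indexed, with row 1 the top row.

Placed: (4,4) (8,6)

Branch on row 1: col 2 → 0; col 3 → 1; col 5 → 2; col 8 → 0.
Sum: 0 + 1 + 2 + 0 = 3.

3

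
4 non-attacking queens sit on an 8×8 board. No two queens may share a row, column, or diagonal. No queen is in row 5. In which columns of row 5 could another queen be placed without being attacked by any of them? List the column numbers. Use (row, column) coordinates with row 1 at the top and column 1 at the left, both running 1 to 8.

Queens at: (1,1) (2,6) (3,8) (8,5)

(1,1) attacks row 5 at column 1 and diagonals 5.
(2,6) attacks row 5 at column 6 and diagonals 3.
(3,8) attacks row 5 at column 8 and diagonals 6.
(8,5) attacks row 5 at column 5 and diagonals 2, 8.
Attacked columns: {1, 2, 3, 5, 6, 8}. Safe: {4, 7}.

columns 4, 7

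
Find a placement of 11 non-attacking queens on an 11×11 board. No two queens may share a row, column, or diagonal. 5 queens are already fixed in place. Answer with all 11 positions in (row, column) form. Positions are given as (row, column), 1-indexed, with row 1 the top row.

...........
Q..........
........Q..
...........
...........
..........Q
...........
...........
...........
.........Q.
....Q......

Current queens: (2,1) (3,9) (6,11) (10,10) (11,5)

Row 1: attacked by (2,1)→{1,2}; (3,9)→{7,9,11}; (6,11)→{6,11}; (10,10)→{1,10}; (11,5)→{5}. Safe: 3, 4, 8. Place at column 3.
Row 4: attacked by (1,3)→{3,6}; (2,1)→{1,3}; (3,9)→{8,9,10}; (6,11)→{9,11}; (10,10)→{4,10}; (11,5)→{5}. Safe: 2, 7. Place at column 7.
Row 5: attacked by (1,3)→{3,7}; (2,1)→{1,4}; (3,9)→{7,9,11}; (4,7)→{6,7,8}; (6,11)→{10,11}; (10,10)→{5,10}; (11,5)→{5,11}. Safe: 2. Place at column 2.
Row 7: attacked by (1,3)→{3,9}; (2,1)→{1,6}; (3,9)→{5,9}; (4,7)→{4,7,10}; (5,2)→{2,4}; (6,11)→{10,11}; (10,10)→{7,10}; (11,5)→{1,5,9}. Safe: 8. Place at column 8.
Row 8: attacked by (1,3)→{3,10}; (2,1)→{1,7}; (3,9)→{4,9}; (4,7)→{3,7,11}; (5,2)→{2,5}; (6,11)→{9,11}; (7,8)→{7,8,9}; (10,10)→{8,10}; (11,5)→{2,5,8}. Safe: 6. Place at column 6.
Row 9: attacked by (1,3)→{3,11}; (2,1)→{1,8}; (3,9)→{3,9}; (4,7)→{2,7}; (5,2)→{2,6}; (6,11)→{8,11}; (7,8)→{6,8,10}; (8,6)→{5,6,7}; (10,10)→{9,10,11}; (11,5)→{3,5,7}. Safe: 4. Place at column 4.
Columns [3, 1, 9, 7, 2, 11, 8, 6, 4, 10, 5], r−c [-2, 1, -6, -3, 3, -5, -1, 2, 5, 0, 6], r+c [4, 3, 12, 11, 7, 17, 15, 14, 13, 20, 16] are all distinct, so no two queens attack.

(1,3) (2,1) (3,9) (4,7) (5,2) (6,11) (7,8) (8,6) (9,4) (10,10) (11,5)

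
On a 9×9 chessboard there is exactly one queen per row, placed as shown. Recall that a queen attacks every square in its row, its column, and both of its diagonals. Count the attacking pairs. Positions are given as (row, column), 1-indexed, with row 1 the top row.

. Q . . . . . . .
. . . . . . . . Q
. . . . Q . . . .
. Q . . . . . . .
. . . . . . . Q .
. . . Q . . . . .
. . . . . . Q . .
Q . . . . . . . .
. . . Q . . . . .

4

Same column: (1,2)–(4,2) (column 2); (6,4)–(9,4) (column 4).
Same diagonal: (4,2)–(6,4) (|4−6| = |2−4| = 2); (5,8)–(9,4) (|5−9| = |8−4| = 4).
Total attacking pairs: 4.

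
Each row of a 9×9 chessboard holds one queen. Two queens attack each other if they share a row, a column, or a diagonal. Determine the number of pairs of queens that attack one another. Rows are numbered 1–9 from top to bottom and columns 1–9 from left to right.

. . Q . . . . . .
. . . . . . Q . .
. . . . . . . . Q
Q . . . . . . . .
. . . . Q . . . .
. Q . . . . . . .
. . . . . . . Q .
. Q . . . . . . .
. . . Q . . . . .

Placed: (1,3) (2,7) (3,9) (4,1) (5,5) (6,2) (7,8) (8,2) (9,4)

2

Same column: (6,2)–(8,2) (column 2).
Same diagonal: (5,5)–(8,2) (|5−8| = |5−2| = 3).
Total attacking pairs: 2.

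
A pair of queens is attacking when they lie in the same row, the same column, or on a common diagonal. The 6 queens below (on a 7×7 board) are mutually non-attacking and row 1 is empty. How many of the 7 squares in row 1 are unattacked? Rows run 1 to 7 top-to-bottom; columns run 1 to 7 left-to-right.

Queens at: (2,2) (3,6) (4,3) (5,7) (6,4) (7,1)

(2,2) attacks row 1 at column 2 and diagonals 1, 3.
(3,6) attacks row 1 at column 6 and diagonals 4.
(4,3) attacks row 1 at column 3 and diagonals 6.
(5,7) attacks row 1 at column 7 and diagonals 3.
(6,4) attacks row 1 at column 4.
(7,1) attacks row 1 at column 1 and diagonals 7.
Attacked columns: {1, 2, 3, 4, 6, 7}. Safe: {5}.

1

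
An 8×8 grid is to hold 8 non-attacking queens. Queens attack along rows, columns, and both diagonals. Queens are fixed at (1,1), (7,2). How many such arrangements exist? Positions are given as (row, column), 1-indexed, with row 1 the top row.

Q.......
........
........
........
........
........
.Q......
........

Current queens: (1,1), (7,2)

Branch on row 2: col 3 → 0; col 4 → 0; col 5 → 1; col 6 → 1; col 8 → 0.
Sum: 0 + 0 + 1 + 1 + 0 = 2.

2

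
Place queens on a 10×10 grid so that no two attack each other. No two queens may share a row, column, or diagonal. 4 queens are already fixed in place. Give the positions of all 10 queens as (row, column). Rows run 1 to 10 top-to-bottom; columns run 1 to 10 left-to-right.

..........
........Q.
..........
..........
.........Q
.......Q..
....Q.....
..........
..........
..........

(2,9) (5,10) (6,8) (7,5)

Row 1: attacked by (2,9)→{8,9,10}; (5,10)→{6,10}; (6,8)→{3,8}; (7,5)→{5}. Safe: 1, 2, 4, 7. Place at column 1.
Row 3: attacked by (1,1)→{1,3}; (2,9)→{8,9,10}; (5,10)→{8,10}; (6,8)→{5,8}; (7,5)→{1,5,9}. Safe: 2, 4, 6, 7. Place at column 6.
Row 4: attacked by (1,1)→{1,4}; (2,9)→{7,9}; (3,6)→{5,6,7}; (5,10)→{9,10}; (6,8)→{6,8,10}; (7,5)→{2,5,8}. Safe: 3. Place at column 3.
Row 8: attacked by (1,1)→{1,8}; (2,9)→{3,9}; (3,6)→{1,6}; (4,3)→{3,7}; (5,10)→{7,10}; (6,8)→{6,8,10}; (7,5)→{4,5,6}. Safe: 2. Place at column 2.
Row 9: attacked by (1,1)→{1,9}; (2,9)→{2,9}; (3,6)→{6}; (4,3)→{3,8}; (5,10)→{6,10}; (6,8)→{5,8}; (7,5)→{3,5,7}; (8,2)→{1,2,3}. Safe: 4. Place at column 4.
Row 10: attacked by (1,1)→{1,10}; (2,9)→{1,9}; (3,6)→{6}; (4,3)→{3,9}; (5,10)→{5,10}; (6,8)→{4,8}; (7,5)→{2,5,8}; (8,2)→{2,4}; (9,4)→{3,4,5}. Safe: 7. Place at column 7.
Columns [1, 9, 6, 3, 10, 8, 5, 2, 4, 7], r−c [0, -7, -3, 1, -5, -2, 2, 6, 5, 3], r+c [2, 11, 9, 7, 15, 14, 12, 10, 13, 17] are all distinct, so no two queens attack.

(1,1) (2,9) (3,6) (4,3) (5,10) (6,8) (7,5) (8,2) (9,4) (10,7)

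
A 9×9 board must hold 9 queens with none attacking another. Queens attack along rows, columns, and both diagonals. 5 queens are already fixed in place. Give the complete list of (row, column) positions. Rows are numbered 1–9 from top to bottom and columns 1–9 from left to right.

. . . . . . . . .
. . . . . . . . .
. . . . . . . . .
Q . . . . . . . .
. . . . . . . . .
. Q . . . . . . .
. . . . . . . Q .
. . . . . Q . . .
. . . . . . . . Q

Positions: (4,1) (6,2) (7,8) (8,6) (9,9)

(1,3) (2,5) (3,7) (4,1) (5,4) (6,2) (7,8) (8,6) (9,9)

Row 1: attacked by (4,1)→{1,4}; (6,2)→{2,7}; (7,8)→{2,8}; (8,6)→{6}; (9,9)→{1,9}. Safe: 3, 5. Place at column 3.
Row 2: attacked by (1,3)→{2,3,4}; (4,1)→{1,3}; (6,2)→{2,6}; (7,8)→{3,8}; (8,6)→{6}; (9,9)→{2,9}. Safe: 5, 7. Place at column 5.
Row 3: attacked by (1,3)→{1,3,5}; (2,5)→{4,5,6}; (4,1)→{1,2}; (6,2)→{2,5}; (7,8)→{4,8}; (8,6)→{1,6}; (9,9)→{3,9}. Safe: 7. Place at column 7.
Row 5: attacked by (1,3)→{3,7}; (2,5)→{2,5,8}; (3,7)→{5,7,9}; (4,1)→{1,2}; (6,2)→{1,2,3}; (7,8)→{6,8}; (8,6)→{3,6,9}; (9,9)→{5,9}. Safe: 4. Place at column 4.
Columns [3, 5, 7, 1, 4, 2, 8, 6, 9], r−c [-2, -3, -4, 3, 1, 4, -1, 2, 0], r+c [4, 7, 10, 5, 9, 8, 15, 14, 18] are all distinct, so no two queens attack.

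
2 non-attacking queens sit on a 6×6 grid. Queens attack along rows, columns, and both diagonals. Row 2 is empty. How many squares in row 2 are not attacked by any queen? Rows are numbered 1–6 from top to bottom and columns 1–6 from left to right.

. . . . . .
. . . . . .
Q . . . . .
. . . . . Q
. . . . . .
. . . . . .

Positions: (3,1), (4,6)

2

(3,1) attacks row 2 at column 1 and diagonals 2.
(4,6) attacks row 2 at column 6 and diagonals 4.
Attacked columns: {1, 2, 4, 6}. Safe: {3, 5}.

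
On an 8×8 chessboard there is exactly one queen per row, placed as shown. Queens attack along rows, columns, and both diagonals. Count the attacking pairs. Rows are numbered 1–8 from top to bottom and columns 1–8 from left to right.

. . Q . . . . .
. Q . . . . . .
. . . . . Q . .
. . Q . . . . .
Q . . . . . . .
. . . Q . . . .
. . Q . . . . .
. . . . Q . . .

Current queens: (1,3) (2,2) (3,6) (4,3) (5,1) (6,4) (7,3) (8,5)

6

Same column: (1,3)–(4,3) (column 3); (1,3)–(7,3) (column 3); (4,3)–(7,3) (column 3).
Same diagonal: (1,3)–(2,2) (|1−2| = |3−2| = 1); (5,1)–(7,3) (|5−7| = |1−3| = 2); (6,4)–(7,3) (|6−7| = |4−3| = 1).
Total attacking pairs: 6.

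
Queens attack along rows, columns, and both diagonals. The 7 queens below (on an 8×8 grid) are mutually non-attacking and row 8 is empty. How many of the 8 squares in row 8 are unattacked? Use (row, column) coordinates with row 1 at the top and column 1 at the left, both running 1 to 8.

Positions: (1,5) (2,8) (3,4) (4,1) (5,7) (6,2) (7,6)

1

(1,5) attacks row 8 at column 5.
(2,8) attacks row 8 at column 8 and diagonals 2.
(3,4) attacks row 8 at column 4.
(4,1) attacks row 8 at column 1 and diagonals 5.
(5,7) attacks row 8 at column 7 and diagonals 4.
(6,2) attacks row 8 at column 2 and diagonals 4.
(7,6) attacks row 8 at column 6 and diagonals 5, 7.
Attacked columns: {1, 2, 4, 5, 6, 7, 8}. Safe: {3}.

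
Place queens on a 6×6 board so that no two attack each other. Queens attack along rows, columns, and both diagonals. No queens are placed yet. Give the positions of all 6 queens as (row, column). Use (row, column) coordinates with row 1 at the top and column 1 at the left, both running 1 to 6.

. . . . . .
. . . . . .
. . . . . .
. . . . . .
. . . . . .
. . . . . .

(1,5) (2,3) (3,1) (4,6) (5,4) (6,2)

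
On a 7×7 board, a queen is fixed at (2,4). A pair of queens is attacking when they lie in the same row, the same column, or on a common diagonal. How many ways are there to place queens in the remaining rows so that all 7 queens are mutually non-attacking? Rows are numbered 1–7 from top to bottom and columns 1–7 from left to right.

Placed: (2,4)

Branch on row 1: col 1 → 1; col 2 → 2; col 6 → 2; col 7 → 1.
Sum: 1 + 2 + 2 + 1 = 6.

6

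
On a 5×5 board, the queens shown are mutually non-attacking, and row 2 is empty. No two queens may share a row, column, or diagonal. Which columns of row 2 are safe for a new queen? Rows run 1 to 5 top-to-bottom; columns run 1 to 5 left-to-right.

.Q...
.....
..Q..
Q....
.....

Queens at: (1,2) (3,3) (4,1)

(1,2) attacks row 2 at column 2 and diagonals 1, 3.
(3,3) attacks row 2 at column 3 and diagonals 2, 4.
(4,1) attacks row 2 at column 1 and diagonals 3.
Attacked columns: {1, 2, 3, 4}. Safe: {5}.

columns 5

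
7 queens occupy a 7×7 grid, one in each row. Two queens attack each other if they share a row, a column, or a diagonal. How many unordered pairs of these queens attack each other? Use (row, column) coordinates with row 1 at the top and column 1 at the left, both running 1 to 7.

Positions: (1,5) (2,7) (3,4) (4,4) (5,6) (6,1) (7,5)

4

Same column: (1,5)–(7,5) (column 5); (3,4)–(4,4) (column 4).
Same diagonal: (3,4)–(5,6) (|3−5| = |4−6| = 2); (3,4)–(6,1) (|3−6| = |4−1| = 3).
Total attacking pairs: 4.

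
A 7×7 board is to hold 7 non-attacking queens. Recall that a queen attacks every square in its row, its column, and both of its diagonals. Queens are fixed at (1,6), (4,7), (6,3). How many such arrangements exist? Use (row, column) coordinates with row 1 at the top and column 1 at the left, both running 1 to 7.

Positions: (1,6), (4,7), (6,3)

Branch on row 2: col 1 → 0; col 2 → 0; col 4 → 1.
Sum: 0 + 0 + 1 = 1.

1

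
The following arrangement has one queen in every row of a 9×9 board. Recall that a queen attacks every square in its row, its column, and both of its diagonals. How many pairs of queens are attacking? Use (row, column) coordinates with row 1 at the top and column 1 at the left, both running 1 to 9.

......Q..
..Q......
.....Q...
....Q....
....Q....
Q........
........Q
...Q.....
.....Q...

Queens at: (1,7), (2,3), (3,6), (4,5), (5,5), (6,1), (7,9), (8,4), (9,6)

4

Same column: (3,6)–(9,6) (column 6); (4,5)–(5,5) (column 5).
Same diagonal: (2,3)–(4,5) (|2−4| = |3−5| = 2); (3,6)–(4,5) (|3−4| = |6−5| = 1).
Total attacking pairs: 4.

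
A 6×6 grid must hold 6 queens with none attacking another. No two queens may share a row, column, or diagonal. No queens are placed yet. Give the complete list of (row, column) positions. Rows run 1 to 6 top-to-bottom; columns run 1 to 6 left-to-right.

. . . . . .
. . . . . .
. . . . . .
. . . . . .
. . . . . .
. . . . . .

(1,5) (2,3) (3,1) (4,6) (5,4) (6,2)

Row 1: Safe: 1, 2, 3, 4, 5, 6. Place at column 5.
Row 2: attacked by (1,5)→{4,5,6}. Safe: 1, 2, 3. Place at column 3.
Row 3: attacked by (1,5)→{3,5}; (2,3)→{2,3,4}. Safe: 1, 6. Place at column 1.
Row 4: attacked by (1,5)→{2,5}; (2,3)→{1,3,5}; (3,1)→{1,2}. Safe: 4, 6. Place at column 6.
Row 5: attacked by (1,5)→{1,5}; (2,3)→{3,6}; (3,1)→{1,3}; (4,6)→{5,6}. Safe: 2, 4. Place at column 4.
Row 6: attacked by (1,5)→{5}; (2,3)→{3}; (3,1)→{1,4}; (4,6)→{4,6}; (5,4)→{3,4,5}. Safe: 2. Place at column 2.
Columns [5, 3, 1, 6, 4, 2], r−c [-4, -1, 2, -2, 1, 4], r+c [6, 5, 4, 10, 9, 8] are all distinct, so no two queens attack.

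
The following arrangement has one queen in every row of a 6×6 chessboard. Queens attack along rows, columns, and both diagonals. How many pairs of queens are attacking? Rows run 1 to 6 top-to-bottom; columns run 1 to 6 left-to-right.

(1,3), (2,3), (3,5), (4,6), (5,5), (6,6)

Same column: (1,3)–(2,3) (column 3); (3,5)–(5,5) (column 5); (4,6)–(6,6) (column 6).
Same diagonal: (1,3)–(3,5) (|1−3| = |3−5| = 2); (1,3)–(4,6) (|1−4| = |3−6| = 3); (3,5)–(4,6) (|3−4| = |5−6| = 1); (4,6)–(5,5) (|4−5| = |6−5| = 1); (5,5)–(6,6) (|5−6| = |5−6| = 1).
Total attacking pairs: 8.

8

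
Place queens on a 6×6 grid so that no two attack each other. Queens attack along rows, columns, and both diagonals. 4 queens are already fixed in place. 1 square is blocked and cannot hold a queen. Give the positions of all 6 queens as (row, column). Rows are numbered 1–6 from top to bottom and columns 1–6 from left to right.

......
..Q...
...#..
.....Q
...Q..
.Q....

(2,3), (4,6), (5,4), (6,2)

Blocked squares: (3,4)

Row 1: attacked by (2,3)→{2,3,4}; (4,6)→{3,6}; (5,4)→{4}; (6,2)→{2}. Safe: 1, 5. Place at column 5.
Row 3: attacked by (1,5)→{3,5}; (2,3)→{2,3,4}; (4,6)→{5,6}; (5,4)→{2,4,6}; (6,2)→{2,5}. Blocked: 4. Safe: 1. Place at column 1.
Columns [5, 3, 1, 6, 4, 2], r−c [-4, -1, 2, -2, 1, 4], r+c [6, 5, 4, 10, 9, 8] are all distinct, so no two queens attack.

(1,5) (2,3) (3,1) (4,6) (5,4) (6,2)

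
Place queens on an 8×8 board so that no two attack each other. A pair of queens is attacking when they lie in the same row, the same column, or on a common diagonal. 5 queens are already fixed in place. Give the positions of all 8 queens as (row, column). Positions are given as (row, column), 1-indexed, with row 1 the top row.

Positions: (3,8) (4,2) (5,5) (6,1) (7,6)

Row 1: attacked by (3,8)→{6,8}; (4,2)→{2,5}; (5,5)→{1,5}; (6,1)→{1,6}; (7,6)→{6}. Safe: 3, 4, 7. Place at column 7.
Row 2: attacked by (1,7)→{6,7,8}; (3,8)→{7,8}; (4,2)→{2,4}; (5,5)→{2,5,8}; (6,1)→{1,5}; (7,6)→{1,6}. Safe: 3. Place at column 3.
Row 8: attacked by (1,7)→{7}; (2,3)→{3}; (3,8)→{3,8}; (4,2)→{2,6}; (5,5)→{2,5,8}; (6,1)→{1,3}; (7,6)→{5,6,7}. Safe: 4. Place at column 4.
Columns [7, 3, 8, 2, 5, 1, 6, 4], r−c [-6, -1, -5, 2, 0, 5, 1, 4], r+c [8, 5, 11, 6, 10, 7, 13, 12] are all distinct, so no two queens attack.

(1,7) (2,3) (3,8) (4,2) (5,5) (6,1) (7,6) (8,4)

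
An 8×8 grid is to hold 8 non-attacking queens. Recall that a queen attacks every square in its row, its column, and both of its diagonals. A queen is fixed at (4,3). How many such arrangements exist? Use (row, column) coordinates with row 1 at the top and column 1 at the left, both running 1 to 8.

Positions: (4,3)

Branch on row 1: col 1 → 1; col 2 → 1; col 4 → 6; col 5 → 1; col 7 → 1; col 8 → 2.
Sum: 1 + 1 + 6 + 1 + 1 + 2 = 12.

12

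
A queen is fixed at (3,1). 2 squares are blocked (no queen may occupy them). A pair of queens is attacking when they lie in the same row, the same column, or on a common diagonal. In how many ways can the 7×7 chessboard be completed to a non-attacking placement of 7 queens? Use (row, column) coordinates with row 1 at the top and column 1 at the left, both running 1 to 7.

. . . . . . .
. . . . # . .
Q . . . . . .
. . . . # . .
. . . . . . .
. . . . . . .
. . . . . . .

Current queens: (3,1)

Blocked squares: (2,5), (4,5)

Branch on row 1: col 2 → 1; col 4 → 1; col 5 → 1; col 6 → 1; col 7 → 0.
Sum: 1 + 1 + 1 + 1 + 0 = 4.

4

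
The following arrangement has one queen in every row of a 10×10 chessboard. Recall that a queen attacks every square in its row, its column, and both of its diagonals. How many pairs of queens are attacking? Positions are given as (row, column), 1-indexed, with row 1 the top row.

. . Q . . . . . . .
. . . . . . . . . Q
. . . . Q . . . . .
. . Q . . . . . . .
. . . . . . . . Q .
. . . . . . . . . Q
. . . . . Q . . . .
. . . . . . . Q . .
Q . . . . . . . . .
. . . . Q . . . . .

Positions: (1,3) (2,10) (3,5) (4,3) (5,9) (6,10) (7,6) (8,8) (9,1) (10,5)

7

Same column: (1,3)–(4,3) (column 3); (2,10)–(6,10) (column 10); (3,5)–(10,5) (column 5).
Same diagonal: (1,3)–(3,5) (|1−3| = |3−5| = 2); (4,3)–(7,6) (|4−7| = |3−6| = 3); (5,9)–(6,10) (|5−6| = |9−10| = 1); (6,10)–(8,8) (|6−8| = |10−8| = 2).
Total attacking pairs: 7.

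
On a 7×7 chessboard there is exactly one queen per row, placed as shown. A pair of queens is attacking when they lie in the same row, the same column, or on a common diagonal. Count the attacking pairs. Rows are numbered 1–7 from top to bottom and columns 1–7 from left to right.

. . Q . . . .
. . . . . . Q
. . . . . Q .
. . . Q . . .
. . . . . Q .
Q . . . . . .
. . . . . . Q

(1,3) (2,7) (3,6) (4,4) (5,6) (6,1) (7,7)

4

Same column: (2,7)–(7,7) (column 7); (3,6)–(5,6) (column 6).
Same diagonal: (2,7)–(3,6) (|2−3| = |7−6| = 1); (4,4)–(7,7) (|4−7| = |4−7| = 3).
Total attacking pairs: 4.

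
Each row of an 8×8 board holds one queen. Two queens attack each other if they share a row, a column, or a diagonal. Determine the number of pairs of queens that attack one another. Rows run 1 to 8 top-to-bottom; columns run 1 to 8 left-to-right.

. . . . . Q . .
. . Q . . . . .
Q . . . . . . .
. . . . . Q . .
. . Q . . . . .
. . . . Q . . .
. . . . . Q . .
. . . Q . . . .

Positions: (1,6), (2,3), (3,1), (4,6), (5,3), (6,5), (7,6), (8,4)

6

Same column: (1,6)–(4,6) (column 6); (1,6)–(7,6) (column 6); (2,3)–(5,3) (column 3); (4,6)–(7,6) (column 6).
Same diagonal: (3,1)–(5,3) (|3−5| = |1−3| = 2); (6,5)–(7,6) (|6−7| = |5−6| = 1).
Total attacking pairs: 6.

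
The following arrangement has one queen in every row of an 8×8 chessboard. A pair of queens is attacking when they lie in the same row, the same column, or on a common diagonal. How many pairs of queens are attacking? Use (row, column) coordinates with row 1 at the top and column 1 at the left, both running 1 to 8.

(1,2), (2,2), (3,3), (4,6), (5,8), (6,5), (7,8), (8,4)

4

Same column: (1,2)–(2,2) (column 2); (5,8)–(7,8) (column 8).
Same diagonal: (1,2)–(7,8) (|1−7| = |2−8| = 6); (2,2)–(3,3) (|2−3| = |2−3| = 1).
Total attacking pairs: 4.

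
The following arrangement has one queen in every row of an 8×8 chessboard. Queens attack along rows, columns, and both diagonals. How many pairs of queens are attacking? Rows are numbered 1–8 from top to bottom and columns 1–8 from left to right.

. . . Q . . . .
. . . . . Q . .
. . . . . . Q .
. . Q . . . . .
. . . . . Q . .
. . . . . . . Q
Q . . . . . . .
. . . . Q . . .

3

Same column: (2,6)–(5,6) (column 6).
Same diagonal: (2,6)–(3,7) (|2−3| = |6−7| = 1); (2,6)–(7,1) (|2−7| = |6−1| = 5).
Total attacking pairs: 3.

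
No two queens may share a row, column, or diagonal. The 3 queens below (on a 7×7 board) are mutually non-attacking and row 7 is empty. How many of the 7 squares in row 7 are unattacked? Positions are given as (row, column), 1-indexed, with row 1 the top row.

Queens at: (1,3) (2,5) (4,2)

(1,3) attacks row 7 at column 3.
(2,5) attacks row 7 at column 5.
(4,2) attacks row 7 at column 2 and diagonals 5.
Attacked columns: {2, 3, 5}. Safe: {1, 4, 6, 7}.

4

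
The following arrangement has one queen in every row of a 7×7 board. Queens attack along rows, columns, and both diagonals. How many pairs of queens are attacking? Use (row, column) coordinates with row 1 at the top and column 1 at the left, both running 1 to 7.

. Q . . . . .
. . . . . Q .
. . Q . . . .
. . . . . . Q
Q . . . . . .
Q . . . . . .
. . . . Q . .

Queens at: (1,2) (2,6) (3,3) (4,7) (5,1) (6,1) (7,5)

Same column: (5,1)–(6,1) (column 1).
Same diagonal: (3,3)–(5,1) (|3−5| = |3−1| = 2).
Total attacking pairs: 2.

2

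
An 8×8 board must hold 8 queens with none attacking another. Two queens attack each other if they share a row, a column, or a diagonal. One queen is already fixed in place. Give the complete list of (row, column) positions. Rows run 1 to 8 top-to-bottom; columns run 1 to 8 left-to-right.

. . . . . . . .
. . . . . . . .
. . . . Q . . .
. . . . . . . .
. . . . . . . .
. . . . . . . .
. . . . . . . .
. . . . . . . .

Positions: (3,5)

Row 1: attacked by (3,5)→{3,5,7}. Safe: 1, 2, 4, 6, 8. Place at column 4.
Row 2: attacked by (1,4)→{3,4,5}; (3,5)→{4,5,6}. Safe: 1, 2, 7, 8. Place at column 7.
Row 4: attacked by (1,4)→{1,4,7}; (2,7)→{5,7}; (3,5)→{4,5,6}. Safe: 2, 3, 8. Place at column 3.
Row 5: attacked by (1,4)→{4,8}; (2,7)→{4,7}; (3,5)→{3,5,7}; (4,3)→{2,3,4}. Safe: 1, 6. Place at column 1.
Row 6: attacked by (1,4)→{4}; (2,7)→{3,7}; (3,5)→{2,5,8}; (4,3)→{1,3,5}; (5,1)→{1,2}. Safe: 6. Place at column 6.
Row 7: attacked by (1,4)→{4}; (2,7)→{2,7}; (3,5)→{1,5}; (4,3)→{3,6}; (5,1)→{1,3}; (6,6)→{5,6,7}. Safe: 8. Place at column 8.
Row 8: attacked by (1,4)→{4}; (2,7)→{1,7}; (3,5)→{5}; (4,3)→{3,7}; (5,1)→{1,4}; (6,6)→{4,6,8}; (7,8)→{7,8}. Safe: 2. Place at column 2.
Columns [4, 7, 5, 3, 1, 6, 8, 2], r−c [-3, -5, -2, 1, 4, 0, -1, 6], r+c [5, 9, 8, 7, 6, 12, 15, 10] are all distinct, so no two queens attack.

(1,4) (2,7) (3,5) (4,3) (5,1) (6,6) (7,8) (8,2)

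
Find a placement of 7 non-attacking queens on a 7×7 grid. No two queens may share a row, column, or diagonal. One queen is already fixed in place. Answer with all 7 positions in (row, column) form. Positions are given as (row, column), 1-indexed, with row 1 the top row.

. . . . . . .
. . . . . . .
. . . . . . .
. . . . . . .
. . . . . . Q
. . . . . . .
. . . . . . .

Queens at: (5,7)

Row 1: attacked by (5,7)→{3,7}. Safe: 1, 2, 4, 5, 6. Place at column 1.
Row 2: attacked by (1,1)→{1,2}; (5,7)→{4,7}. Safe: 3, 5, 6. Place at column 6.
Row 3: attacked by (1,1)→{1,3}; (2,6)→{5,6,7}; (5,7)→{5,7}. Safe: 2, 4. Place at column 4.
Row 4: attacked by (1,1)→{1,4}; (2,6)→{4,6}; (3,4)→{3,4,5}; (5,7)→{6,7}. Safe: 2. Place at column 2.
Row 6: attacked by (1,1)→{1,6}; (2,6)→{2,6}; (3,4)→{1,4,7}; (4,2)→{2,4}; (5,7)→{6,7}. Safe: 3, 5. Place at column 5.
Row 7: attacked by (1,1)→{1,7}; (2,6)→{1,6}; (3,4)→{4}; (4,2)→{2,5}; (5,7)→{5,7}; (6,5)→{4,5,6}. Safe: 3. Place at column 3.
Columns [1, 6, 4, 2, 7, 5, 3], r−c [0, -4, -1, 2, -2, 1, 4], r+c [2, 8, 7, 6, 12, 11, 10] are all distinct, so no two queens attack.

(1,1) (2,6) (3,4) (4,2) (5,7) (6,5) (7,3)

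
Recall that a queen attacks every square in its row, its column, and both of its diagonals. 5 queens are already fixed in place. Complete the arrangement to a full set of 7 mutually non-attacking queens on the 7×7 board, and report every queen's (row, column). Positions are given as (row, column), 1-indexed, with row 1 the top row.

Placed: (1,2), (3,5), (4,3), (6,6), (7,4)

Row 2: attacked by (1,2)→{1,2,3}; (3,5)→{4,5,6}; (4,3)→{1,3,5}; (6,6)→{2,6}; (7,4)→{4}. Safe: 7. Place at column 7.
Row 5: attacked by (1,2)→{2,6}; (2,7)→{4,7}; (3,5)→{3,5,7}; (4,3)→{2,3,4}; (6,6)→{5,6,7}; (7,4)→{2,4,6}. Safe: 1. Place at column 1.
Columns [2, 7, 5, 3, 1, 6, 4], r−c [-1, -5, -2, 1, 4, 0, 3], r+c [3, 9, 8, 7, 6, 12, 11] are all distinct, so no two queens attack.

(1,2) (2,7) (3,5) (4,3) (5,1) (6,6) (7,4)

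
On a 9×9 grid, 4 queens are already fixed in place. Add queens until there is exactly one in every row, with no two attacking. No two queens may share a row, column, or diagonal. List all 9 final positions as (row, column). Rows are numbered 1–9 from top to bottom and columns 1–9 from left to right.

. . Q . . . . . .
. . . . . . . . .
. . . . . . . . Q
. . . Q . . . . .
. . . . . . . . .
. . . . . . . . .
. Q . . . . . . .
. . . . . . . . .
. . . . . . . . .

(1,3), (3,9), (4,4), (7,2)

(1,3) (2,5) (3,9) (4,4) (5,1) (6,7) (7,2) (8,6) (9,8)

Row 2: attacked by (1,3)→{2,3,4}; (3,9)→{8,9}; (4,4)→{2,4,6}; (7,2)→{2,7}. Safe: 1, 5. Place at column 5.
Row 5: attacked by (1,3)→{3,7}; (2,5)→{2,5,8}; (3,9)→{7,9}; (4,4)→{3,4,5}; (7,2)→{2,4}. Safe: 1, 6. Place at column 1.
Row 6: attacked by (1,3)→{3,8}; (2,5)→{1,5,9}; (3,9)→{6,9}; (4,4)→{2,4,6}; (5,1)→{1,2}; (7,2)→{1,2,3}. Safe: 7. Place at column 7.
Row 8: attacked by (1,3)→{3}; (2,5)→{5}; (3,9)→{4,9}; (4,4)→{4,8}; (5,1)→{1,4}; (6,7)→{5,7,9}; (7,2)→{1,2,3}. Safe: 6. Place at column 6.
Row 9: attacked by (1,3)→{3}; (2,5)→{5}; (3,9)→{3,9}; (4,4)→{4,9}; (5,1)→{1,5}; (6,7)→{4,7}; (7,2)→{2,4}; (8,6)→{5,6,7}. Safe: 8. Place at column 8.
Columns [3, 5, 9, 4, 1, 7, 2, 6, 8], r−c [-2, -3, -6, 0, 4, -1, 5, 2, 1], r+c [4, 7, 12, 8, 6, 13, 9, 14, 17] are all distinct, so no two queens attack.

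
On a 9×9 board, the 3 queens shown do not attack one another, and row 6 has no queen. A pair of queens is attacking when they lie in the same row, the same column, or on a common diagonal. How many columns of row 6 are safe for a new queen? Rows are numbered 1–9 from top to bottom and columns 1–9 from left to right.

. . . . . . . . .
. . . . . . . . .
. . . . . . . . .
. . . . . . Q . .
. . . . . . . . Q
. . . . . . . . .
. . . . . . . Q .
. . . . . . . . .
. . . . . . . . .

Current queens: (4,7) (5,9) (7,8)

5

(4,7) attacks row 6 at column 7 and diagonals 5, 9.
(5,9) attacks row 6 at column 9 and diagonals 8.
(7,8) attacks row 6 at column 8 and diagonals 7, 9.
Attacked columns: {5, 7, 8, 9}. Safe: {1, 2, 3, 4, 6}.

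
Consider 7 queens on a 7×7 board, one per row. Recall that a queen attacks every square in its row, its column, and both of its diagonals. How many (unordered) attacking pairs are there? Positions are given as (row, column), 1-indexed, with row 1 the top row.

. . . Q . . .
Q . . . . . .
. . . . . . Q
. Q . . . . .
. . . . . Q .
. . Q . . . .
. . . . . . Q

1

Same column: (3,7)–(7,7) (column 7).
Total attacking pairs: 1.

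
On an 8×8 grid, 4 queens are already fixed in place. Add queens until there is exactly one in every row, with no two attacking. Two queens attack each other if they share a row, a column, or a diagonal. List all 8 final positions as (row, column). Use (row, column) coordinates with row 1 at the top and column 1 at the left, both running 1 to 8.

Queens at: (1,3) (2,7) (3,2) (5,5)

Row 4: attacked by (1,3)→{3,6}; (2,7)→{5,7}; (3,2)→{1,2,3}; (5,5)→{4,5,6}. Safe: 8. Place at column 8.
Row 6: attacked by (1,3)→{3,8}; (2,7)→{3,7}; (3,2)→{2,5}; (4,8)→{6,8}; (5,5)→{4,5,6}. Safe: 1. Place at column 1.
Row 7: attacked by (1,3)→{3}; (2,7)→{2,7}; (3,2)→{2,6}; (4,8)→{5,8}; (5,5)→{3,5,7}; (6,1)→{1,2}. Safe: 4. Place at column 4.
Row 8: attacked by (1,3)→{3}; (2,7)→{1,7}; (3,2)→{2,7}; (4,8)→{4,8}; (5,5)→{2,5,8}; (6,1)→{1,3}; (7,4)→{3,4,5}. Safe: 6. Place at column 6.
Columns [3, 7, 2, 8, 5, 1, 4, 6], r−c [-2, -5, 1, -4, 0, 5, 3, 2], r+c [4, 9, 5, 12, 10, 7, 11, 14] are all distinct, so no two queens attack.

(1,3) (2,7) (3,2) (4,8) (5,5) (6,1) (7,4) (8,6)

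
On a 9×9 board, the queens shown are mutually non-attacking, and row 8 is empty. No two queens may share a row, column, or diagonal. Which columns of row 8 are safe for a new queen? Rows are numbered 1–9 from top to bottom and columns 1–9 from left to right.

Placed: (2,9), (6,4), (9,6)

(2,9) attacks row 8 at column 9 and diagonals 3.
(6,4) attacks row 8 at column 4 and diagonals 2, 6.
(9,6) attacks row 8 at column 6 and diagonals 5, 7.
Attacked columns: {2, 3, 4, 5, 6, 7, 9}. Safe: {1, 8}.

columns 1, 8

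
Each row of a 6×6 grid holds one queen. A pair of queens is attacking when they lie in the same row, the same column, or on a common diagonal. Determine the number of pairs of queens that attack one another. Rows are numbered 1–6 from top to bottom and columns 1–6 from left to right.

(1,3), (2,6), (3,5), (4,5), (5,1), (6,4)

Same column: (3,5)–(4,5) (column 5).
Same diagonal: (1,3)–(3,5) (|1−3| = |3−5| = 2); (2,6)–(3,5) (|2−3| = |6−5| = 1).
Total attacking pairs: 3.

3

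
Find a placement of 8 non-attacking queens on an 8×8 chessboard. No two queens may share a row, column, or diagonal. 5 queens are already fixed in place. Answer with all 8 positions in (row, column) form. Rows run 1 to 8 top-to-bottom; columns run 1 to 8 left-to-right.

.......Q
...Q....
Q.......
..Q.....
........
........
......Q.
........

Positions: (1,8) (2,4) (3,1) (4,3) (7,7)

(1,8) (2,4) (3,1) (4,3) (5,6) (6,2) (7,7) (8,5)

Row 5: attacked by (1,8)→{4,8}; (2,4)→{1,4,7}; (3,1)→{1,3}; (4,3)→{2,3,4}; (7,7)→{5,7}. Safe: 6. Place at column 6.
Row 6: attacked by (1,8)→{3,8}; (2,4)→{4,8}; (3,1)→{1,4}; (4,3)→{1,3,5}; (5,6)→{5,6,7}; (7,7)→{6,7,8}. Safe: 2. Place at column 2.
Row 8: attacked by (1,8)→{1,8}; (2,4)→{4}; (3,1)→{1,6}; (4,3)→{3,7}; (5,6)→{3,6}; (6,2)→{2,4}; (7,7)→{6,7,8}. Safe: 5. Place at column 5.
Columns [8, 4, 1, 3, 6, 2, 7, 5], r−c [-7, -2, 2, 1, -1, 4, 0, 3], r+c [9, 6, 4, 7, 11, 8, 14, 13] are all distinct, so no two queens attack.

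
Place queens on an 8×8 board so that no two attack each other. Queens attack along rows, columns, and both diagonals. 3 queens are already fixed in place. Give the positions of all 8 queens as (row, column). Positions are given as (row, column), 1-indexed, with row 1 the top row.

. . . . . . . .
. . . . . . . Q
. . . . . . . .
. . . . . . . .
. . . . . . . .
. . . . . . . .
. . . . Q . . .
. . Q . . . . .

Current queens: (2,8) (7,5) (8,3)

(1,6) (2,8) (3,2) (4,4) (5,1) (6,7) (7,5) (8,3)

Row 1: attacked by (2,8)→{7,8}; (7,5)→{5}; (8,3)→{3}. Safe: 1, 2, 4, 6. Place at column 6.
Row 3: attacked by (1,6)→{4,6,8}; (2,8)→{7,8}; (7,5)→{1,5}; (8,3)→{3,8}. Safe: 2. Place at column 2.
Row 4: attacked by (1,6)→{3,6}; (2,8)→{6,8}; (3,2)→{1,2,3}; (7,5)→{2,5,8}; (8,3)→{3,7}. Safe: 4. Place at column 4.
Row 5: attacked by (1,6)→{2,6}; (2,8)→{5,8}; (3,2)→{2,4}; (4,4)→{3,4,5}; (7,5)→{3,5,7}; (8,3)→{3,6}. Safe: 1. Place at column 1.
Row 6: attacked by (1,6)→{1,6}; (2,8)→{4,8}; (3,2)→{2,5}; (4,4)→{2,4,6}; (5,1)→{1,2}; (7,5)→{4,5,6}; (8,3)→{1,3,5}. Safe: 7. Place at column 7.
Columns [6, 8, 2, 4, 1, 7, 5, 3], r−c [-5, -6, 1, 0, 4, -1, 2, 5], r+c [7, 10, 5, 8, 6, 13, 12, 11] are all distinct, so no two queens attack.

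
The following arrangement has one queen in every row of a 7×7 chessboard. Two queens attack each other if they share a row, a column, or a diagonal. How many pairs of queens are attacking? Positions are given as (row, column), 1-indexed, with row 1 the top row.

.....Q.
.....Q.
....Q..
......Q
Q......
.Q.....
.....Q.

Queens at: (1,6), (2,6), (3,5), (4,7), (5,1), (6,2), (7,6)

Same column: (1,6)–(2,6) (column 6); (1,6)–(7,6) (column 6); (2,6)–(7,6) (column 6).
Same diagonal: (2,6)–(3,5) (|2−3| = |6−5| = 1); (2,6)–(6,2) (|2−6| = |6−2| = 4); (3,5)–(6,2) (|3−6| = |5−2| = 3); (5,1)–(6,2) (|5−6| = |1−2| = 1).
Total attacking pairs: 7.

7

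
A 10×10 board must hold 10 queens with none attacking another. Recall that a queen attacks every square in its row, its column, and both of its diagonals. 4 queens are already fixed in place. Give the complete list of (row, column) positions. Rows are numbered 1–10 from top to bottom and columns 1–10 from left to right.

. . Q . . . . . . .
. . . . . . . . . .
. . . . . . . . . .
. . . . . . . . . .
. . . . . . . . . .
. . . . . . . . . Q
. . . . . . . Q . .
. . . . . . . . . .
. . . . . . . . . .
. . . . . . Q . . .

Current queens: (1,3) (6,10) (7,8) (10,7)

Row 2: attacked by (1,3)→{2,3,4}; (6,10)→{6,10}; (7,8)→{3,8}; (10,7)→{7}. Safe: 1, 5, 9. Place at column 1.
Row 3: attacked by (1,3)→{1,3,5}; (2,1)→{1,2}; (6,10)→{7,10}; (7,8)→{4,8}; (10,7)→{7}. Safe: 6, 9. Place at column 6.
Row 4: attacked by (1,3)→{3,6}; (2,1)→{1,3}; (3,6)→{5,6,7}; (6,10)→{8,10}; (7,8)→{5,8}; (10,7)→{1,7}. Safe: 2, 4, 9. Place at column 9.
Row 5: attacked by (1,3)→{3,7}; (2,1)→{1,4}; (3,6)→{4,6,8}; (4,9)→{8,9,10}; (6,10)→{9,10}; (7,8)→{6,8,10}; (10,7)→{2,7}. Safe: 5. Place at column 5.
Row 8: attacked by (1,3)→{3,10}; (2,1)→{1,7}; (3,6)→{1,6}; (4,9)→{5,9}; (5,5)→{2,5,8}; (6,10)→{8,10}; (7,8)→{7,8,9}; (10,7)→{5,7,9}. Safe: 4. Place at column 4.
Row 9: attacked by (1,3)→{3}; (2,1)→{1,8}; (3,6)→{6}; (4,9)→{4,9}; (5,5)→{1,5,9}; (6,10)→{7,10}; (7,8)→{6,8,10}; (8,4)→{3,4,5}; (10,7)→{6,7,8}. Safe: 2. Place at column 2.
Columns [3, 1, 6, 9, 5, 10, 8, 4, 2, 7], r−c [-2, 1, -3, -5, 0, -4, -1, 4, 7, 3], r+c [4, 3, 9, 13, 10, 16, 15, 12, 11, 17] are all distinct, so no two queens attack.

(1,3) (2,1) (3,6) (4,9) (5,5) (6,10) (7,8) (8,4) (9,2) (10,7)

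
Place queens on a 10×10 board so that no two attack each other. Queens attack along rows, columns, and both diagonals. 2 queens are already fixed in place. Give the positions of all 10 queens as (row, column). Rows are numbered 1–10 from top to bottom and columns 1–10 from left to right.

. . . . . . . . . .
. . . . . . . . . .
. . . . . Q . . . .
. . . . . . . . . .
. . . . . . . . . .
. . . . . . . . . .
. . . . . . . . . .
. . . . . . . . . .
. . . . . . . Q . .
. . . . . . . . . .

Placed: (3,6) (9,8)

(1,7) (2,3) (3,6) (4,9) (5,1) (6,10) (7,4) (8,2) (9,8) (10,5)

Row 1: attacked by (3,6)→{4,6,8}; (9,8)→{8}. Safe: 1, 2, 3, 5, 7, 9, 10. Place at column 7.
Row 2: attacked by (1,7)→{6,7,8}; (3,6)→{5,6,7}; (9,8)→{1,8}. Safe: 2, 3, 4, 9, 10. Place at column 3.
Row 4: attacked by (1,7)→{4,7,10}; (2,3)→{1,3,5}; (3,6)→{5,6,7}; (9,8)→{3,8}. Safe: 2, 9. Place at column 9.
Row 5: attacked by (1,7)→{3,7}; (2,3)→{3,6}; (3,6)→{4,6,8}; (4,9)→{8,9,10}; (9,8)→{4,8}. Safe: 1, 2, 5. Place at column 1.
Row 6: attacked by (1,7)→{2,7}; (2,3)→{3,7}; (3,6)→{3,6,9}; (4,9)→{7,9}; (5,1)→{1,2}; (9,8)→{5,8}. Safe: 4, 10. Place at column 10.
Row 7: attacked by (1,7)→{1,7}; (2,3)→{3,8}; (3,6)→{2,6,10}; (4,9)→{6,9}; (5,1)→{1,3}; (6,10)→{9,10}; (9,8)→{6,8,10}. Safe: 4, 5. Place at column 4.
Row 8: attacked by (1,7)→{7}; (2,3)→{3,9}; (3,6)→{1,6}; (4,9)→{5,9}; (5,1)→{1,4}; (6,10)→{8,10}; (7,4)→{3,4,5}; (9,8)→{7,8,9}. Safe: 2. Place at column 2.
Row 10: attacked by (1,7)→{7}; (2,3)→{3}; (3,6)→{6}; (4,9)→{3,9}; (5,1)→{1,6}; (6,10)→{6,10}; (7,4)→{1,4,7}; (8,2)→{2,4}; (9,8)→{7,8,9}. Safe: 5. Place at column 5.
Columns [7, 3, 6, 9, 1, 10, 4, 2, 8, 5], r−c [-6, -1, -3, -5, 4, -4, 3, 6, 1, 5], r+c [8, 5, 9, 13, 6, 16, 11, 10, 17, 15] are all distinct, so no two queens attack.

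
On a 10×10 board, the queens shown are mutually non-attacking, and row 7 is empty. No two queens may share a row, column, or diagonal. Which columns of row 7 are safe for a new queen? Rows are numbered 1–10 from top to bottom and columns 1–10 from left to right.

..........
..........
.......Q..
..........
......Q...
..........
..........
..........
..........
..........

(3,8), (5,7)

(3,8) attacks row 7 at column 8 and diagonals 4.
(5,7) attacks row 7 at column 7 and diagonals 5, 9.
Attacked columns: {4, 5, 7, 8, 9}. Safe: {1, 2, 3, 6, 10}.

columns 1, 2, 3, 6, 10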